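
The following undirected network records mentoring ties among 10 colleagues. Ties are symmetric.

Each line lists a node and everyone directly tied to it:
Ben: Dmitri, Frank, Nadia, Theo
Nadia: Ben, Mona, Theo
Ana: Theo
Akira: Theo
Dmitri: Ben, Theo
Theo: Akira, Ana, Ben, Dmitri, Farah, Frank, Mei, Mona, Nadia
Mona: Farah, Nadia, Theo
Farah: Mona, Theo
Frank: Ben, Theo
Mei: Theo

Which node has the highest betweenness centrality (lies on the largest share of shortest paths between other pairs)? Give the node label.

Unnormalized betweenness of each node: Akira:0, Ana:0, Ben:3/2, Dmitri:0, Farah:0, Frank:0, Mei:0, Mona:1/2, Nadia:1/2, Theo:57/2.
Theo has the largest value, 57/2, making it the main broker — the node through which the most shortest paths run.

Theo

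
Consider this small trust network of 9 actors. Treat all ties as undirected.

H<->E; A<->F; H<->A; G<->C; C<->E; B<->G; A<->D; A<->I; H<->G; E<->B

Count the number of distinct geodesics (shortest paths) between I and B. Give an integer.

The shortest distance is 4. The length-4 paths are: I–A–H–E–B; I–A–H–G–B.
That gives 2 distinct shortest paths.

2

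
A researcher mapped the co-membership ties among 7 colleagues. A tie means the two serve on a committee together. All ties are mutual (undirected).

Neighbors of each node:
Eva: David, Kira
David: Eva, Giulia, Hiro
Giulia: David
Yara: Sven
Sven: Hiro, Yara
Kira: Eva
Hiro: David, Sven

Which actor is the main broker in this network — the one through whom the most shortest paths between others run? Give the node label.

David

Unnormalized betweenness of each node: David:11, Eva:5, Giulia:0, Hiro:8, Kira:0, Sven:5, Yara:0.
David has the largest value, 11, making it the main broker — the node through which the most shortest paths run.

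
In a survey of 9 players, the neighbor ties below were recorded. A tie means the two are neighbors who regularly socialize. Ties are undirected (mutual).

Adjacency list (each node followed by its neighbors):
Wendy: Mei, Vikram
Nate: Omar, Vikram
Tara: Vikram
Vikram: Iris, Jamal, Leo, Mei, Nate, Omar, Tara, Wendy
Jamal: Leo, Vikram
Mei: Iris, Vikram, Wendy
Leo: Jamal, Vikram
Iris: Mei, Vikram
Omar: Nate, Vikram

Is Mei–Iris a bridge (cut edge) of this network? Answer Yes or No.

No

Even without that edge, Mei still reaches Iris via Mei – Vikram – Iris, so the network stays connected. Not a bridge.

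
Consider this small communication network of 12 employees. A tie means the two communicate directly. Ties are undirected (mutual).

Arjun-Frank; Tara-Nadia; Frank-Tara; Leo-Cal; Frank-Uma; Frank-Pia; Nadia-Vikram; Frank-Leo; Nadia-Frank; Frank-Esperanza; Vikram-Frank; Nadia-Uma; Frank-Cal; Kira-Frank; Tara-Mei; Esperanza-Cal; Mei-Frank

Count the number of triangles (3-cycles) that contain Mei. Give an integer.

Mei's neighbors: Frank and Tara.
Neighbor pairs that are themselves tied: Mei–Frank–Tara. Each forms one triangle with Mei, for 1 in total.

1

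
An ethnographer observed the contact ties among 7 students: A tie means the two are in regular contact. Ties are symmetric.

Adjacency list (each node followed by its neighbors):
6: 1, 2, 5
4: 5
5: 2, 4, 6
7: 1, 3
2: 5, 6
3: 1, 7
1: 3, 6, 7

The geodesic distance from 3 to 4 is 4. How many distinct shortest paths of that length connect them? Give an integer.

The shortest distance is 4, and the only length-4 path is 3–1–6–5–4. So there is exactly 1 shortest path.

1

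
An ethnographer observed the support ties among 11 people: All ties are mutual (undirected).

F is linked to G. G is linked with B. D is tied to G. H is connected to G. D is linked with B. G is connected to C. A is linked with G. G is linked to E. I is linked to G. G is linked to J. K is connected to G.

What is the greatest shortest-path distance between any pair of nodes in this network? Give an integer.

Eccentricity of each node (its greatest distance to any other): A:2, B:2, C:2, D:2, E:2, F:2, G:1, H:2, I:2, J:2, K:2.
The maximum eccentricity is 2, realized for instance by the pair A–E via A – G – E. So the diameter is 2.

2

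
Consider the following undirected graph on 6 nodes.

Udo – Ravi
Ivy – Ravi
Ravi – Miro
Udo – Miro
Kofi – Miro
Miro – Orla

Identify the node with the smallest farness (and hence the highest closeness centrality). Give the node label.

Farness (sum of distances to all others) for each node — Ivy:11, Kofi:10, Miro:6, Orla:10, Ravi:7, Udo:8.
The smallest farness is 6, for Miro, so Miro has the highest closeness.

Miro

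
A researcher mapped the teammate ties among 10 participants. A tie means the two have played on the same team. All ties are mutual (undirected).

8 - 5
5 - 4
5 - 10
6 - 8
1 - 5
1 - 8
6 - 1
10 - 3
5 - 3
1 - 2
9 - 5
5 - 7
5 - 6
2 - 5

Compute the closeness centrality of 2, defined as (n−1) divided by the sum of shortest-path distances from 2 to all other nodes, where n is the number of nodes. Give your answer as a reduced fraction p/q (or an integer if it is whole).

Distances from 2: 1:1, 3:2, 4:2, 5:1, 6:2, 7:2, 8:2, 9:2, 10:2. Sum = 16.
n = 10, so closeness = 9/16.

9/16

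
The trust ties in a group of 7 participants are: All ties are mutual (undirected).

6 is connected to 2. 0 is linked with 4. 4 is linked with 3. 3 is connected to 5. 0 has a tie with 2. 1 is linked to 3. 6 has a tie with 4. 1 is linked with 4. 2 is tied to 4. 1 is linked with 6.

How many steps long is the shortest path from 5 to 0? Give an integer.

One shortest route is 5 – 3 – 4 – 0, which uses 3 edges, and at distance 2 from 5 we only reach {1, 4}, which does not include 0. So d(5,0) = 3.

3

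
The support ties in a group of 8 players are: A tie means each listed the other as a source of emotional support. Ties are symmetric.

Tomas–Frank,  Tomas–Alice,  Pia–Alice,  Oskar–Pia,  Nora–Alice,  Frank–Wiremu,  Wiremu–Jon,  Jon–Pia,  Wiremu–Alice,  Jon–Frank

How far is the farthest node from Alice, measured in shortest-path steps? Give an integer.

2

Distances from Alice: Frank:2, Jon:2, Nora:1, Oskar:2, Pia:1, Tomas:1, Wiremu:1.
The largest is 2 (to Frank, Oskar, and Jon), so the eccentricity of Alice is 2.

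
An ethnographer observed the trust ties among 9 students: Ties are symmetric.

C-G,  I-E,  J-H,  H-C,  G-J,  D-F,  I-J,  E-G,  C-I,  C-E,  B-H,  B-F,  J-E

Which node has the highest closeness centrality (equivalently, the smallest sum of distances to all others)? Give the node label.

Farness (sum of distances to all others) for each node — B:17, C:15, D:29, E:18, F:22, G:19, H:14, I:19, J:15.
The smallest farness is 14, for H, so H has the highest closeness.

H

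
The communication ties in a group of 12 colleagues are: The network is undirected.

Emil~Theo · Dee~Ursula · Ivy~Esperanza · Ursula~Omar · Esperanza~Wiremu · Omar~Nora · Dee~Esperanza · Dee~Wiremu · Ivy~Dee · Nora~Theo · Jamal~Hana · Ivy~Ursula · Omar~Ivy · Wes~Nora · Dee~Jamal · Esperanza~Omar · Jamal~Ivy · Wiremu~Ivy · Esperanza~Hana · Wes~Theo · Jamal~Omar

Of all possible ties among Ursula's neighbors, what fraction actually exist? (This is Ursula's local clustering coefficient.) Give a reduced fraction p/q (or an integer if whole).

2/3

Ursula's neighbors: Dee, Ivy, and Omar (k = 3).
Possible neighbor pairs: C(3,2) = 3. Edges among them: Dee–Ivy, Ivy–Omar → e = 2.
Clustering(Ursula) = 2/3.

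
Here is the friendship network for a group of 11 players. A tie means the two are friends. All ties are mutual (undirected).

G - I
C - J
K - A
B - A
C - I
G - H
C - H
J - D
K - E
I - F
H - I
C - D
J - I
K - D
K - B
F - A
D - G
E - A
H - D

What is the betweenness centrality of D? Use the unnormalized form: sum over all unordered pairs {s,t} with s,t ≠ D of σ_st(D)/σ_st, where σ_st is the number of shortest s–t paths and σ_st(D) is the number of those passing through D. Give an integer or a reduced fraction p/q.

Pairs whose geodesics pass through D — A–C: 1/2; A–J: 1/2; A–G: 1/2; A–H: 1/2; K–I: 4/5; K–C: 1; K–J: 1; K–G: 1; K–H: 1; B–C: 1; B–J: 1; B–G: 1; B–H: 1; E–C: 1 … (+6 more pairs).
All other pairs contribute 0.
Summing the contributions gives betweenness(D) = 479/30.

479/30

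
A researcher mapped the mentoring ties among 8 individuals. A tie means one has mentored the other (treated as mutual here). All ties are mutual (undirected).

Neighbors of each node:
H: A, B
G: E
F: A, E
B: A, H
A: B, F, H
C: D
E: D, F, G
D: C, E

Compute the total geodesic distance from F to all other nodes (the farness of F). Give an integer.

13

Distances from F: A:1, B:2, C:3, D:2, E:1, G:2, H:2.
Sum = 1 + 2 + 3 + 2 + 1 + 2 + 2 = 13.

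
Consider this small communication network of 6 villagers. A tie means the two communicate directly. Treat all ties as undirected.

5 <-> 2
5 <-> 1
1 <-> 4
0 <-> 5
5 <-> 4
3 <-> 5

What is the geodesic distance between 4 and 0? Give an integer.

One shortest route is 4 – 5 – 0, which uses 2 edges, and 4 and 0 are not directly tied, so nothing shorter exists. So d(4,0) = 2.

2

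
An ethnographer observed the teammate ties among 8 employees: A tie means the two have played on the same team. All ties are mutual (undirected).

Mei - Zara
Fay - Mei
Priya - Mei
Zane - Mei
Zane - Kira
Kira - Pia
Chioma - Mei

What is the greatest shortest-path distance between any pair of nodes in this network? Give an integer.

4

Eccentricity of each node (its greatest distance to any other): Chioma:4, Fay:4, Kira:3, Mei:3, Pia:4, Priya:4, Zane:2, Zara:4.
The maximum eccentricity is 4, realized for instance by the pair Fay–Pia via Fay – Mei – Zane – Kira – Pia. So the diameter is 4.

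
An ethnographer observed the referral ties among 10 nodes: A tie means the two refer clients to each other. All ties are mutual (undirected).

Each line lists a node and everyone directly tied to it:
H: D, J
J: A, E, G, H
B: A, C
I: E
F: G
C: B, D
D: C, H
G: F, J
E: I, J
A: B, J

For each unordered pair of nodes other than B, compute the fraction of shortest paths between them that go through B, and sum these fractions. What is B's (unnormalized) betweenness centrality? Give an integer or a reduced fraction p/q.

4

Pairs whose geodesics pass through B — F–C: 1/2; C–E: 1/2; C–A: 1; C–I: 1/2; C–G: 1/2; C–J: 1/2; A–D: 1/2.
All other pairs contribute 0.
Summing the contributions gives betweenness(B) = 4.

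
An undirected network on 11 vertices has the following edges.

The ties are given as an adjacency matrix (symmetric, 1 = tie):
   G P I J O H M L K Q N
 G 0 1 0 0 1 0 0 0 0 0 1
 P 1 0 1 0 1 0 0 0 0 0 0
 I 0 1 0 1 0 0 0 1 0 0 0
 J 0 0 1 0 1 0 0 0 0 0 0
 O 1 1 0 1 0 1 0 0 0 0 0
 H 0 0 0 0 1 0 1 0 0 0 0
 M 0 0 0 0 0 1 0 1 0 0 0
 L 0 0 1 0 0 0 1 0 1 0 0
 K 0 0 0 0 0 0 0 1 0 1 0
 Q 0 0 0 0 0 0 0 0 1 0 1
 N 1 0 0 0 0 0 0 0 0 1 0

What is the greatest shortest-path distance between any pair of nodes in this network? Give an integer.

Eccentricity of each node (its greatest distance to any other): G:3, H:4, I:3, J:4, K:4, L:3, M:4, N:4, O:4, P:3, Q:4.
The maximum eccentricity is 4, realized for instance by the pair J–Q via J – I – L – K – Q. So the diameter is 4.

4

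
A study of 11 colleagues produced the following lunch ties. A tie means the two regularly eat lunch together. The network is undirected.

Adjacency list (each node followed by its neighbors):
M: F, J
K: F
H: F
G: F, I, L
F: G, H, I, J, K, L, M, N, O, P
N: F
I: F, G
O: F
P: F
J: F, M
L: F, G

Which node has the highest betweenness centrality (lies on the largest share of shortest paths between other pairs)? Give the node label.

Unnormalized betweenness of each node: F:83/2, G:1/2, H:0, I:0, J:0, K:0, L:0, M:0, N:0, O:0, P:0.
F has the largest value, 83/2, making it the main broker — the node through which the most shortest paths run.

F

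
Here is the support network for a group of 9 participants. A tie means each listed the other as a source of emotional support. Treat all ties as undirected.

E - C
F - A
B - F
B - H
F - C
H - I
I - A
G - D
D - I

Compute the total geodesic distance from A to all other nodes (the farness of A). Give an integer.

Distances from A: B:2, C:2, D:2, E:3, F:1, G:3, H:2, I:1.
Sum = 2 + 2 + 2 + 3 + 1 + 3 + 2 + 1 = 16.

16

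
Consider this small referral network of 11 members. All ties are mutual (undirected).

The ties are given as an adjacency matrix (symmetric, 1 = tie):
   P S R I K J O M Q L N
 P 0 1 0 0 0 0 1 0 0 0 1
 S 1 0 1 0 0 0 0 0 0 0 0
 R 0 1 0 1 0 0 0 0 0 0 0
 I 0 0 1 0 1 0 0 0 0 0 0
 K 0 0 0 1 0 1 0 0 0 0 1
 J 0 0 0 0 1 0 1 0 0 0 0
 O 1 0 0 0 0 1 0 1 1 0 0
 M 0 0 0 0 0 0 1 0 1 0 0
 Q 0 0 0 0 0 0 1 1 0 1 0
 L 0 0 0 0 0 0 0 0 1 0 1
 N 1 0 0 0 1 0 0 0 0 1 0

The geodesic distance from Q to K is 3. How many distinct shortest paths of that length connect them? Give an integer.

2

The shortest distance is 3. The length-3 paths are: Q–L–N–K; Q–O–J–K.
That gives 2 distinct shortest paths.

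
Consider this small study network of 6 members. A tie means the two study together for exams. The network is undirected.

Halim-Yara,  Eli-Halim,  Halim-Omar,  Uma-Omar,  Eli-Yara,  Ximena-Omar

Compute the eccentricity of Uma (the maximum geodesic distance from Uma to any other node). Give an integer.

Distances from Uma: Eli:3, Halim:2, Omar:1, Ximena:2, Yara:3.
The largest is 3 (to Yara and Eli), so the eccentricity of Uma is 3.

3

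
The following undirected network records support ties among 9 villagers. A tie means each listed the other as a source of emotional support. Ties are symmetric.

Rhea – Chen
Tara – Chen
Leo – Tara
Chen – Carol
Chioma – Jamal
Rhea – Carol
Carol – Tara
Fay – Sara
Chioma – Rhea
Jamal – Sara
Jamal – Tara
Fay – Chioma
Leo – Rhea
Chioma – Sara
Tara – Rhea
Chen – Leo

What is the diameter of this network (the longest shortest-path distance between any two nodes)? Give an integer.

3

Eccentricity of each node (its greatest distance to any other): Carol:3, Chen:3, Chioma:2, Fay:3, Jamal:2, Leo:3, Rhea:2, Sara:3, Tara:3.
The maximum eccentricity is 3, realized for instance by the pair Sara–Carol via Sara – Jamal – Tara – Carol. So the diameter is 3.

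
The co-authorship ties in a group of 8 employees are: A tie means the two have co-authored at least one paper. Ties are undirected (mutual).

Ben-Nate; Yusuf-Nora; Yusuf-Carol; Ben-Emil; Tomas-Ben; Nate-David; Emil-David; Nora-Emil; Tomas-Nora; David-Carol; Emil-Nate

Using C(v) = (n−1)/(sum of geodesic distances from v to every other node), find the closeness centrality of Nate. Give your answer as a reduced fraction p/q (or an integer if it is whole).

7/12

Distances from Nate: Ben:1, Carol:2, David:1, Emil:1, Nora:2, Tomas:2, Yusuf:3. Sum = 12.
n = 8, so closeness = 7/12.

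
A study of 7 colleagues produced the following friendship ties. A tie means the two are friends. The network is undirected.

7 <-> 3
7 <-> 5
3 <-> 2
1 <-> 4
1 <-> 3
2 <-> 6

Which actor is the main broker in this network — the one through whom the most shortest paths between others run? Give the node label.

3

Unnormalized betweenness of each node: 1:5, 2:5, 3:12, 4:0, 5:0, 6:0, 7:5.
3 has the largest value, 12, making it the main broker — the node through which the most shortest paths run.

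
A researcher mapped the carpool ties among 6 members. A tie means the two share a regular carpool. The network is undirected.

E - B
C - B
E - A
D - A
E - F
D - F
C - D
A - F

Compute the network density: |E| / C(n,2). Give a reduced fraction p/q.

There are 8 edges and 6 nodes, so the maximum possible is C(6,2) = 15.
Density = 8/15.

8/15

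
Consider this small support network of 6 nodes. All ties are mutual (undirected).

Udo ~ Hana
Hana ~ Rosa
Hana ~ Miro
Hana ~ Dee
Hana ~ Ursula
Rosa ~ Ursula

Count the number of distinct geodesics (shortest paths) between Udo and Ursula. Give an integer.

The shortest distance is 2, and the only length-2 path is Udo–Hana–Ursula. So there is exactly 1 shortest path.

1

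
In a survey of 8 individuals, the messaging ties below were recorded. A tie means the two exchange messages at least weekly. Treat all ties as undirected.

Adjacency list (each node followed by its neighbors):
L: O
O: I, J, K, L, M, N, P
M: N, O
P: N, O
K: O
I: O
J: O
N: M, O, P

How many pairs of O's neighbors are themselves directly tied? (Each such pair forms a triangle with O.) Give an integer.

O's neighbors: I, J, K, L, M, N, and P.
Neighbor pairs that are themselves tied: O–M–N; O–N–P. Each forms one triangle with O, for 2 in total.

2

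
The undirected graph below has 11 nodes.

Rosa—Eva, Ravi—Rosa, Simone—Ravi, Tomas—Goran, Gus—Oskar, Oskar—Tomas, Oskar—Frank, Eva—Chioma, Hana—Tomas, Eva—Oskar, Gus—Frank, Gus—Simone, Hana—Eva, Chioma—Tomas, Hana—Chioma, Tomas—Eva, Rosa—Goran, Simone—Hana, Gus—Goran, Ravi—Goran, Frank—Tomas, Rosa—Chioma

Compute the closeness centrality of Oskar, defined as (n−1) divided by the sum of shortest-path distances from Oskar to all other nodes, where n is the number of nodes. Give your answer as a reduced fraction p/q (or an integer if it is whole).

10/17

Distances from Oskar: Chioma:2, Eva:1, Frank:1, Goran:2, Gus:1, Hana:2, Ravi:3, Rosa:2, Simone:2, Tomas:1. Sum = 17.
n = 11, so closeness = 10/17.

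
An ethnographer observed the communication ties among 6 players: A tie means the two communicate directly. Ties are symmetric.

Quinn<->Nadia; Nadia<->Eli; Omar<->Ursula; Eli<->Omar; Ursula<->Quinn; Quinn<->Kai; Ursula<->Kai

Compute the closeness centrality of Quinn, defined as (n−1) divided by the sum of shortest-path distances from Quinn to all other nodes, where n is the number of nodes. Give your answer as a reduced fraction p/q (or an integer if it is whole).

Distances from Quinn: Eli:2, Kai:1, Nadia:1, Omar:2, Ursula:1. Sum = 7.
n = 6, so closeness = 5/7.

5/7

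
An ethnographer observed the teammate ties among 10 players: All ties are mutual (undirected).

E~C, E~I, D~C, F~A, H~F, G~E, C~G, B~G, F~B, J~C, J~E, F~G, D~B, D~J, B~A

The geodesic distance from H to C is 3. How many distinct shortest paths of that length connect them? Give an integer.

1

The shortest distance is 3, and the only length-3 path is H–F–G–C. So there is exactly 1 shortest path.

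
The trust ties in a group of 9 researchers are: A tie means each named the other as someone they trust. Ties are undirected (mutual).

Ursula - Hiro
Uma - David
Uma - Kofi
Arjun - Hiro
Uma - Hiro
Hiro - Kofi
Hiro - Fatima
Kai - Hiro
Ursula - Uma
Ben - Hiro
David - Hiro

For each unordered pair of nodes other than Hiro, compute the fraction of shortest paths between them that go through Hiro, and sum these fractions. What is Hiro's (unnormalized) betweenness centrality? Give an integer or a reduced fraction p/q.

47/2

Pairs whose geodesics pass through Hiro — Arjun–David: 1; Arjun–Ursula: 1; Arjun–Fatima: 1; Arjun–Kai: 1; Arjun–Ben: 1; Arjun–Uma: 1; Arjun–Kofi: 1; David–Ursula: 1/2; David–Fatima: 1; David–Kai: 1; David–Ben: 1; David–Kofi: 1/2; Ursula–Fatima: 1; Ursula–Kai: 1 … (+11 more pairs).
All other pairs contribute 0.
Summing the contributions gives betweenness(Hiro) = 47/2.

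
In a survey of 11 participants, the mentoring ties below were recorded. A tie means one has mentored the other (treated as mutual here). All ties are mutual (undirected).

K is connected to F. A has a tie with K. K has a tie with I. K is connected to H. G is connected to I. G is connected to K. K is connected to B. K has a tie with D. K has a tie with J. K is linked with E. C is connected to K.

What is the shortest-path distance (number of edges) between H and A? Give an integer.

2

One shortest route is H – K – A, which uses 2 edges, and H and A are not directly tied, so nothing shorter exists. So d(H,A) = 2.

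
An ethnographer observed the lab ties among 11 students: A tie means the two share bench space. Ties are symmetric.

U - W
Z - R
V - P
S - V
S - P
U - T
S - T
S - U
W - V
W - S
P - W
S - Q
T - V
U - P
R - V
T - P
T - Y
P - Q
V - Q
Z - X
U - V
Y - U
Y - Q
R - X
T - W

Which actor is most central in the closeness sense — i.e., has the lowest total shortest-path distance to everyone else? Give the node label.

Farness (sum of distances to all others) for each node — P:16, Q:18, R:18, S:16, T:16, U:16, V:13, W:17, X:26, Y:22, Z:26.
The smallest farness is 13, for V, so V has the highest closeness.

V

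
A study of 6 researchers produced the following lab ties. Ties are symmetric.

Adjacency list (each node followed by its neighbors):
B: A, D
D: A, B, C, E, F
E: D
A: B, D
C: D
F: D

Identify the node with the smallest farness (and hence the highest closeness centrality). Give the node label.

Farness (sum of distances to all others) for each node — A:8, B:8, C:9, D:5, E:9, F:9.
The smallest farness is 5, for D, so D has the highest closeness.

D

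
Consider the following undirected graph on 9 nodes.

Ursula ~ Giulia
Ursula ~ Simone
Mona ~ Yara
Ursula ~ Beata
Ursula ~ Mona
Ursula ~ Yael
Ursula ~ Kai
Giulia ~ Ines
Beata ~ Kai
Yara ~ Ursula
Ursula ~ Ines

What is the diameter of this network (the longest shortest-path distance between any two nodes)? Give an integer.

Eccentricity of each node (its greatest distance to any other): Beata:2, Giulia:2, Ines:2, Kai:2, Mona:2, Simone:2, Ursula:1, Yael:2, Yara:2.
The maximum eccentricity is 2, realized for instance by the pair Beata–Yael via Beata – Ursula – Yael. So the diameter is 2.

2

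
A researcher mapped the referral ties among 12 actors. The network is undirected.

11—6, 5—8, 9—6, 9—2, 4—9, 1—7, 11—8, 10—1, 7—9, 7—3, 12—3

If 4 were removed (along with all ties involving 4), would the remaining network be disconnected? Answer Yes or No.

Even without 4, every remaining node can still reach every other (the residual graph is connected), so 4 is not a cut vertex.

No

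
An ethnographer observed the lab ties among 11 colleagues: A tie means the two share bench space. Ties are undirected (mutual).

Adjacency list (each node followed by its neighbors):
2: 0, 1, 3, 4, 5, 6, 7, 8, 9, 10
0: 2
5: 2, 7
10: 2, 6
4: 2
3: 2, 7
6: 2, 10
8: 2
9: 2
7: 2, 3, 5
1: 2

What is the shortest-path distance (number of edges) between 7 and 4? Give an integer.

2

One shortest route is 7 – 2 – 4, which uses 2 edges, and 7 and 4 are not directly tied, so nothing shorter exists. So d(7,4) = 2.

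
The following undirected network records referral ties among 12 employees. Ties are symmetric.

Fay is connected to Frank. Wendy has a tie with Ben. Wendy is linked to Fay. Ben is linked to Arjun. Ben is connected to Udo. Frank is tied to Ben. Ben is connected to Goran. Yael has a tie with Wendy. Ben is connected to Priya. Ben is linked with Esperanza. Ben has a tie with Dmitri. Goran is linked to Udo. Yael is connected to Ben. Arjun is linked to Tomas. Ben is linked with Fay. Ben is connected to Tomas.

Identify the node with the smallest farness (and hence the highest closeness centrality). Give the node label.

Farness (sum of distances to all others) for each node — Arjun:20, Ben:11, Dmitri:21, Esperanza:21, Fay:19, Frank:20, Goran:20, Priya:21, Tomas:20, Udo:20, Wendy:19, Yael:20.
The smallest farness is 11, for Ben, so Ben has the highest closeness.

Ben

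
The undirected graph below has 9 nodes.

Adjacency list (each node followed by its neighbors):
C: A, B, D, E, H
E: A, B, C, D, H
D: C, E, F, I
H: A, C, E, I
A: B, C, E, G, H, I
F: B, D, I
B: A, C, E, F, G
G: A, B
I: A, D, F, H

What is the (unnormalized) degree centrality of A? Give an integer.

A is directly tied to B, C, E, G, H, and I. That is 6 neighbors, so the degree of A is 6.

6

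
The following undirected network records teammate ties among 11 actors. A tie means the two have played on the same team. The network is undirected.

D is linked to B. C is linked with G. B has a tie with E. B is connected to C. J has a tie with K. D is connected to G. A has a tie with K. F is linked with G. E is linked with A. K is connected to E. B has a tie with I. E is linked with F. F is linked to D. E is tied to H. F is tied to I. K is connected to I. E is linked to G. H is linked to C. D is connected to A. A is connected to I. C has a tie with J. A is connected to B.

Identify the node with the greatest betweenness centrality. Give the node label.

E

Unnormalized betweenness of each node: A:43/15, B:71/15, C:88/15, D:3/2, E:137/15, F:11/5, G:37/12, H:1/3, I:11/6, J:1, K:89/20.
E has the largest value, 137/15, making it the main broker — the node through which the most shortest paths run.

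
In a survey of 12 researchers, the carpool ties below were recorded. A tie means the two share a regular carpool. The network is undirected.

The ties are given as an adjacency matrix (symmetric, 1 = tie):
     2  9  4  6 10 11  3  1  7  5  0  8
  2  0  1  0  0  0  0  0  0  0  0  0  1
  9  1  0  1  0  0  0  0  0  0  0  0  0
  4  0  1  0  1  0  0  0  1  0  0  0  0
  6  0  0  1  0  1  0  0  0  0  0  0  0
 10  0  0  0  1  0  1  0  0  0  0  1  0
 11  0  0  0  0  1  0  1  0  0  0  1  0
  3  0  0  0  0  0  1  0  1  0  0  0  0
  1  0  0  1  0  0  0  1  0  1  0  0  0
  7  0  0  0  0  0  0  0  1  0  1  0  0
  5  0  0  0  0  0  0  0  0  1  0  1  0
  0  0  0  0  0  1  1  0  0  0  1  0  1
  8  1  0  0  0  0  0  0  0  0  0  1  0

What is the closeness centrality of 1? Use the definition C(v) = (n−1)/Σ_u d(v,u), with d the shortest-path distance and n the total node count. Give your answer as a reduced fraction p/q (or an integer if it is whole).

Distances from 1: 0:3, 2:3, 3:1, 4:1, 5:2, 6:2, 7:1, 8:4, 9:2, 10:3, 11:2. Sum = 24.
n = 12, so closeness = 11/24.

11/24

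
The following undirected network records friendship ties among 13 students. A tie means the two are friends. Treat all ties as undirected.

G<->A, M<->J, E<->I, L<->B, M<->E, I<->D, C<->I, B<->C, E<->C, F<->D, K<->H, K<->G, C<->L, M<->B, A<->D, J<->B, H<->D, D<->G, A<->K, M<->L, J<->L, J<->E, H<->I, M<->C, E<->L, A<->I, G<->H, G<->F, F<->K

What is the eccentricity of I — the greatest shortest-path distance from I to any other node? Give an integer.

2

Distances from I: A:1, B:2, C:1, D:1, E:1, F:2, G:2, H:1, J:2, K:2, L:2, M:2.
The largest is 2 (to L, J, M, B, K, G, and F), so the eccentricity of I is 2.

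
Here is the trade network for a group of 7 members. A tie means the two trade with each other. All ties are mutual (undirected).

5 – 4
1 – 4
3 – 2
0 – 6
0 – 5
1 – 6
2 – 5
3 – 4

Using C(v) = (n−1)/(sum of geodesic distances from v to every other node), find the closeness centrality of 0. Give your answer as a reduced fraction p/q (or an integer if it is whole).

6/11

Distances from 0: 1:2, 2:2, 3:3, 4:2, 5:1, 6:1. Sum = 11.
n = 7, so closeness = 6/11.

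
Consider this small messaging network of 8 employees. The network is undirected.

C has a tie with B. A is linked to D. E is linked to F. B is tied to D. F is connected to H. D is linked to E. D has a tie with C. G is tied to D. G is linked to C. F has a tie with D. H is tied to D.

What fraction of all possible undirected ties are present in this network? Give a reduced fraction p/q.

11/28

There are 11 edges and 8 nodes, so the maximum possible is C(8,2) = 28.
Density = 11/28.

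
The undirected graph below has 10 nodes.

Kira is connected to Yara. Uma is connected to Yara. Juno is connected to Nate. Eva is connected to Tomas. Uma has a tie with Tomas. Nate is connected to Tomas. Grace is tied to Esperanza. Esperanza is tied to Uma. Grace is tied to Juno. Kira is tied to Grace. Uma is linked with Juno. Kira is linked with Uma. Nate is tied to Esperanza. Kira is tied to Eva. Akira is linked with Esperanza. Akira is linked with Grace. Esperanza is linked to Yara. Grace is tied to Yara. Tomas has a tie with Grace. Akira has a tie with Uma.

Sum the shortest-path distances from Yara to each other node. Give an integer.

14

Distances from Yara: Akira:2, Esperanza:1, Eva:2, Grace:1, Juno:2, Kira:1, Nate:2, Tomas:2, Uma:1.
Sum = 2 + 1 + 2 + 1 + 2 + 1 + 2 + 2 + 1 = 14.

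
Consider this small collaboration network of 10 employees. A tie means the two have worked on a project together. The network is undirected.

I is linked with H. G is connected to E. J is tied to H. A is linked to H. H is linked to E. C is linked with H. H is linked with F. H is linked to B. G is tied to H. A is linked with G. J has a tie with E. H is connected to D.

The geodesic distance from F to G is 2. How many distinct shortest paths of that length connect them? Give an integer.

1

The shortest distance is 2, and the only length-2 path is F–H–G. So there is exactly 1 shortest path.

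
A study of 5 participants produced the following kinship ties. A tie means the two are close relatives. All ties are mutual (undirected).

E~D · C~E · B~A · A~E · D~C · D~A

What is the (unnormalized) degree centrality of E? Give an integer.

3

E is directly tied to A, C, and D. That is 3 neighbors, so the degree of E is 3.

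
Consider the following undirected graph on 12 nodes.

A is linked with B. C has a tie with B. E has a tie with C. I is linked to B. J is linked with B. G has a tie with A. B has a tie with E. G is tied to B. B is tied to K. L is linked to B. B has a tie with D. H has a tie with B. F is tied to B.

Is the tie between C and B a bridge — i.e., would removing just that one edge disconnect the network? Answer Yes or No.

No

Even without that edge, C still reaches B via C – E – B, so the network stays connected. Not a bridge.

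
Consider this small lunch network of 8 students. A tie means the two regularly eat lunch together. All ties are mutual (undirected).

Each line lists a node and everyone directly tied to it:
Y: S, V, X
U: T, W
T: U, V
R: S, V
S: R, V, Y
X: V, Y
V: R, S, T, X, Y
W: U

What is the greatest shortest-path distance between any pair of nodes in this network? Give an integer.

Eccentricity of each node (its greatest distance to any other): R:4, S:4, T:2, U:3, V:3, W:4, X:4, Y:4.
The maximum eccentricity is 4, realized for instance by the pair W–S via W – U – T – V – S. So the diameter is 4.

4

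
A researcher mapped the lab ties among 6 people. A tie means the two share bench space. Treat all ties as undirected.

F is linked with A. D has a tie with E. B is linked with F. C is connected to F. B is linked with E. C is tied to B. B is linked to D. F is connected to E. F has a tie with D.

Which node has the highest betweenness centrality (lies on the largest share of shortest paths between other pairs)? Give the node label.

Unnormalized betweenness of each node: A:0, B:1, C:0, D:0, E:0, F:5.
F has the largest value, 5, making it the main broker — the node through which the most shortest paths run.

F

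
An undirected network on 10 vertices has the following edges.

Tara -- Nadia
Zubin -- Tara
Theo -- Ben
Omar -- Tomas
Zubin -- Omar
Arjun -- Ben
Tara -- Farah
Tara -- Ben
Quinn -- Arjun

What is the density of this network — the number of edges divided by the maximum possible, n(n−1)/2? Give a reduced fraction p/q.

1/5

There are 9 edges and 10 nodes, so the maximum possible is C(10,2) = 45.
Density = 9/45 = 1/5.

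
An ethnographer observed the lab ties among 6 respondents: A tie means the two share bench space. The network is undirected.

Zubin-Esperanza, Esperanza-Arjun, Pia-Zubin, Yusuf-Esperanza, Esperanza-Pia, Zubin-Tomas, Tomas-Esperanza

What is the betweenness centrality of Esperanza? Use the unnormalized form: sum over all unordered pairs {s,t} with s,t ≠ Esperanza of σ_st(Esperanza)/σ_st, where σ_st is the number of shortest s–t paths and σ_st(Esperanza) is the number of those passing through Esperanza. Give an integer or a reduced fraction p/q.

Pairs whose geodesics pass through Esperanza — Tomas–Pia: 1/2; Tomas–Yusuf: 1; Tomas–Arjun: 1; Zubin–Yusuf: 1; Zubin–Arjun: 1; Pia–Yusuf: 1; Pia–Arjun: 1; Yusuf–Arjun: 1.
All other pairs contribute 0.
Summing the contributions gives betweenness(Esperanza) = 15/2.

15/2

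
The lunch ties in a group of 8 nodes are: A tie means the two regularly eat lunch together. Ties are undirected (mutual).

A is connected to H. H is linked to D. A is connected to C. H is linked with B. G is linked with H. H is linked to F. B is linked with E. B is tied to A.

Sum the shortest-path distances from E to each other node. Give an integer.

17

Distances from E: A:2, B:1, C:3, D:3, F:3, G:3, H:2.
Sum = 2 + 1 + 3 + 3 + 3 + 3 + 2 = 17.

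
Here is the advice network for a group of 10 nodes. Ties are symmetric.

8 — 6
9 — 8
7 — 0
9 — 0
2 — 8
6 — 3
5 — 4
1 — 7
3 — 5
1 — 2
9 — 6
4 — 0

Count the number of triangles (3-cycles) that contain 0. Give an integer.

0's neighbors are 4, 7, and 9, but none of them are tied to each other, so no triangle contains 0.

0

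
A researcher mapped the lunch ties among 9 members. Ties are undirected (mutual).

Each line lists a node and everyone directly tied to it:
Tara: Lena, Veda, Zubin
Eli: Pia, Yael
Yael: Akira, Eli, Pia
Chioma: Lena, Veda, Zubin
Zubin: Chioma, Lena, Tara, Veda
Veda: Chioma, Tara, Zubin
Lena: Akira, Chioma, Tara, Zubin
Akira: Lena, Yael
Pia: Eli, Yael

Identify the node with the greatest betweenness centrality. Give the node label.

Lena

Unnormalized betweenness of each node: Akira:15, Chioma:5/3, Eli:0, Lena:49/3, Pia:0, Tara:5/3, Veda:1/3, Yael:12, Zubin:2.
Lena has the largest value, 49/3, making it the main broker — the node through which the most shortest paths run.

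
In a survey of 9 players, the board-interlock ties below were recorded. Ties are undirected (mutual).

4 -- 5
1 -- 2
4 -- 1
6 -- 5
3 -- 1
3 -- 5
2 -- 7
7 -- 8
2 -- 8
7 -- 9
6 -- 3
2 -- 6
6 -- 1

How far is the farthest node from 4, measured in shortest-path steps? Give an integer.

4

Distances from 4: 1:1, 2:2, 3:2, 5:1, 6:2, 7:3, 8:3, 9:4.
The largest is 4 (to 9), so the eccentricity of 4 is 4.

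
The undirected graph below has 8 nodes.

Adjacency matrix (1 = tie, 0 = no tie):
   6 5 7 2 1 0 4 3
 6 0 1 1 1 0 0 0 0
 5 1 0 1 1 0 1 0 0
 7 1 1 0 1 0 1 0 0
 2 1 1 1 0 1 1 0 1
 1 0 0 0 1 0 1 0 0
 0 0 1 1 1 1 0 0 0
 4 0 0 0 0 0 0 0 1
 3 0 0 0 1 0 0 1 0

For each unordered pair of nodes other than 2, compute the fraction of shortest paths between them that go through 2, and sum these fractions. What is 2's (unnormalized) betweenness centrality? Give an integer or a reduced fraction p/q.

37/3

Pairs whose geodesics pass through 2 — 6–1: 1; 6–0: 1/3; 6–4: 1; 6–3: 1; 5–1: 1/2; 5–4: 1; 5–3: 1; 7–1: 1/2; 7–4: 1; 7–3: 1; 1–4: 1; 1–3: 1; 0–4: 1; 0–3: 1.
All other pairs contribute 0.
Summing the contributions gives betweenness(2) = 37/3.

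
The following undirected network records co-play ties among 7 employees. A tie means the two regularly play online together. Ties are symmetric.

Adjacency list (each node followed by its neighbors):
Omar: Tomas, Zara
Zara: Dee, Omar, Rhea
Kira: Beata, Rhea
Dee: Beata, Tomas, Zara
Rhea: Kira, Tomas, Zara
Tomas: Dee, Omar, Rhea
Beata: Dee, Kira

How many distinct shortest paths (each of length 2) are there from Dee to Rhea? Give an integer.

The shortest distance is 2. The length-2 paths are: Dee–Tomas–Rhea; Dee–Zara–Rhea.
That gives 2 distinct shortest paths.

2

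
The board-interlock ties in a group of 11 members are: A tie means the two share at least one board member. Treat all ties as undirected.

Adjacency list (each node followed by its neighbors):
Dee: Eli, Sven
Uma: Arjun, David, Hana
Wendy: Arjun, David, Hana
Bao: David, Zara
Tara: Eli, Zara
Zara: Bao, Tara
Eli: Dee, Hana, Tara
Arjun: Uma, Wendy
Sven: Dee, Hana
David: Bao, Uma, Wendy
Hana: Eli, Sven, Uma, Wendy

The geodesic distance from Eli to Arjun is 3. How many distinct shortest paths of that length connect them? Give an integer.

The shortest distance is 3. The length-3 paths are: Eli–Hana–Wendy–Arjun; Eli–Hana–Uma–Arjun.
That gives 2 distinct shortest paths.

2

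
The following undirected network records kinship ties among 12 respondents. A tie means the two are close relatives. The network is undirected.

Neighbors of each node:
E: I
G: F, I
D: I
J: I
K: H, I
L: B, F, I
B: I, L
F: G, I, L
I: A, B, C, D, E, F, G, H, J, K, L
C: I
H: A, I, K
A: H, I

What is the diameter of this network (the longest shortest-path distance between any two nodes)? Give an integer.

2

Eccentricity of each node (its greatest distance to any other): A:2, B:2, C:2, D:2, E:2, F:2, G:2, H:2, I:1, J:2, K:2, L:2.
The maximum eccentricity is 2, realized for instance by the pair K–E via K – I – E. So the diameter is 2.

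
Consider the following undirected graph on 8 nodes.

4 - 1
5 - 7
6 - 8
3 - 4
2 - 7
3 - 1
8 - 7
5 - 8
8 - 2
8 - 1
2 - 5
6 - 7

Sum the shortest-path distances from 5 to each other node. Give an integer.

13

Distances from 5: 1:2, 2:1, 3:3, 4:3, 6:2, 7:1, 8:1.
Sum = 2 + 1 + 3 + 3 + 2 + 1 + 1 = 13.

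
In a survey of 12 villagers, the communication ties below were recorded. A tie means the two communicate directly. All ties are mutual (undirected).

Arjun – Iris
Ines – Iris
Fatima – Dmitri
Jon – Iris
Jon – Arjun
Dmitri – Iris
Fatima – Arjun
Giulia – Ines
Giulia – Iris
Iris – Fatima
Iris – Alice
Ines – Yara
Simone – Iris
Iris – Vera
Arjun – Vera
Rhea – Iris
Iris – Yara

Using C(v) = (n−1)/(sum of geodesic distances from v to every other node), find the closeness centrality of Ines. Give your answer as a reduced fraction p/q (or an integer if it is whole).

11/19

Distances from Ines: Alice:2, Arjun:2, Dmitri:2, Fatima:2, Giulia:1, Iris:1, Jon:2, Rhea:2, Simone:2, Vera:2, Yara:1. Sum = 19.
n = 12, so closeness = 11/19.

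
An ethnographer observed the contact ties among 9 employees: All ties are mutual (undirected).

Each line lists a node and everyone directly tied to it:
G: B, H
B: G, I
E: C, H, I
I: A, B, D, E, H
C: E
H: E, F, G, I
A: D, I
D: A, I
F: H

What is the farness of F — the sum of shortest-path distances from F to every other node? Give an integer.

19

Distances from F: A:3, B:3, C:3, D:3, E:2, G:2, H:1, I:2.
Sum = 3 + 3 + 3 + 3 + 2 + 2 + 1 + 2 = 19.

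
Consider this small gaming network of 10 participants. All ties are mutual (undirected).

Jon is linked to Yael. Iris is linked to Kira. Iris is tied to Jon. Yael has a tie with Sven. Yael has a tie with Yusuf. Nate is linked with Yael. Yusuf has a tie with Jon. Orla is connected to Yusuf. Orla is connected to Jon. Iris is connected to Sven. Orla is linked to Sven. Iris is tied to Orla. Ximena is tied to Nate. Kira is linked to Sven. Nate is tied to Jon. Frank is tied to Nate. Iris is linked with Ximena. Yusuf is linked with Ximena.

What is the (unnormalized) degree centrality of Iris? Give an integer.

Iris is directly tied to Jon, Kira, Orla, Sven, and Ximena. That is 5 neighbors, so the degree of Iris is 5.

5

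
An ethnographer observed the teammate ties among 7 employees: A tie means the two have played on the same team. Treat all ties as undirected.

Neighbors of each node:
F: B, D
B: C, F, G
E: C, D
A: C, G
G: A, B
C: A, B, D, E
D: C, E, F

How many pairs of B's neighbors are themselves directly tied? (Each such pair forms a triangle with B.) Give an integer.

B's neighbors are C, F, and G, but none of them are tied to each other, so no triangle contains B.

0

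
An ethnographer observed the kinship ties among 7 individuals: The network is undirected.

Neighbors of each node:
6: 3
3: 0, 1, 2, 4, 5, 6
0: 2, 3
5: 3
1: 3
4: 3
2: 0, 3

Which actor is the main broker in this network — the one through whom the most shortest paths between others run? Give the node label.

3

Unnormalized betweenness of each node: 0:0, 1:0, 2:0, 3:14, 4:0, 5:0, 6:0.
3 has the largest value, 14, making it the main broker — the node through which the most shortest paths run.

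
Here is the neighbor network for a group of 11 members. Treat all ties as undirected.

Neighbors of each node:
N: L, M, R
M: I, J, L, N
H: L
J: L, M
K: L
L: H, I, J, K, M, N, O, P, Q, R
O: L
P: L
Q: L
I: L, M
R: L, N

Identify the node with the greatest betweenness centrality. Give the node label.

L

Unnormalized betweenness of each node: H:0, I:0, J:0, K:0, L:39, M:3/2, N:1/2, O:0, P:0, Q:0, R:0.
L has the largest value, 39, making it the main broker — the node through which the most shortest paths run.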